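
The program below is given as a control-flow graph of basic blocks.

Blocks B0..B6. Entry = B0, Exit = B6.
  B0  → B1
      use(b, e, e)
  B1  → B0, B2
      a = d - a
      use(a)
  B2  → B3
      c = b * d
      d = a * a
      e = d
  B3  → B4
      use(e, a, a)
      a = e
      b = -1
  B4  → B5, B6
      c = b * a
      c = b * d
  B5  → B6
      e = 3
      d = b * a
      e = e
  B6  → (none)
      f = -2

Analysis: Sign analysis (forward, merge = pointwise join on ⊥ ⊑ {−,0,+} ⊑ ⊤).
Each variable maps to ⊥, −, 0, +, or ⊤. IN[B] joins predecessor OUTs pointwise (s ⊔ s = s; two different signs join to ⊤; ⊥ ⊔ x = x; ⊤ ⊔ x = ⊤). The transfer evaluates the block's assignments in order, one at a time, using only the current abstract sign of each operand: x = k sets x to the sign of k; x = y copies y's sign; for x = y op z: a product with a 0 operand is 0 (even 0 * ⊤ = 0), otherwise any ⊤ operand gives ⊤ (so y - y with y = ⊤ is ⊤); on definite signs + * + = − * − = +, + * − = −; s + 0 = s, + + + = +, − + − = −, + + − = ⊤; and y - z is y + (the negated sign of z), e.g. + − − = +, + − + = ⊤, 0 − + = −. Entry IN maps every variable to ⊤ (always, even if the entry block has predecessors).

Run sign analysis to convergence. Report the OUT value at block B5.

Converged values:
  B0: | IN=(all ⊤) | OUT=(all ⊤)
  B1: | IN=(all ⊤) | OUT=(all ⊤)
  B2: | IN=(all ⊤) | OUT=(all ⊤)
  B3: | IN=(all ⊤) | OUT={b:-; rest ⊤}
  B4: | IN={b:-; rest ⊤} | OUT={b:-; rest ⊤}
  B5: | IN={b:-; rest ⊤} | OUT={b:-, e:+; rest ⊤}
  B6: | IN={b:-; rest ⊤} | OUT={b:-, f:-; rest ⊤}

Merge at B5: IN[B5] = OUT[B4] = {a: ⊤, b: -, c: ⊤, d: ⊤, e: ⊤, f: ⊤}
Applying B5's transfer function to that IN value gives OUT[B5] (row B5 above).

Answer: {a: ⊤, b: -, c: ⊤, d: ⊤, e: +, f: ⊤}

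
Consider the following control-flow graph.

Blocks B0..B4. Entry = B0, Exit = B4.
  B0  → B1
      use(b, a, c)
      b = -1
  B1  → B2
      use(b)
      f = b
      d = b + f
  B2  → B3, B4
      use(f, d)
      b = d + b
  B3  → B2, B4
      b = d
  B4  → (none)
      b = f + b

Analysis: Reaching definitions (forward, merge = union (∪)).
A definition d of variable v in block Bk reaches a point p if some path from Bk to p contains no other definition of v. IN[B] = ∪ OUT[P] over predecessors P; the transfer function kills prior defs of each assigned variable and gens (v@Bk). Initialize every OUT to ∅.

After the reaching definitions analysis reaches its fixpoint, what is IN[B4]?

Per-block solution:
  B0: | IN={} | OUT={b@B0}
  B1: | IN={b@B0} | OUT={b@B0, d@B1, f@B1}
  B2: | IN={b@B0, b@B3, d@B1, f@B1} | OUT={b@B2, d@B1, f@B1}
  B3: | IN={b@B2, d@B1, f@B1} | OUT={b@B3, d@B1, f@B1}
  B4: | IN={b@B2, b@B3, d@B1, f@B1} | OUT={b@B4, d@B1, f@B1}

Merge at B4: IN[B4] = OUT[B2] ⊔ OUT[B3] = {b@B2, b@B3, d@B1, f@B1}

Answer: {b@B2, b@B3, d@B1, f@B1}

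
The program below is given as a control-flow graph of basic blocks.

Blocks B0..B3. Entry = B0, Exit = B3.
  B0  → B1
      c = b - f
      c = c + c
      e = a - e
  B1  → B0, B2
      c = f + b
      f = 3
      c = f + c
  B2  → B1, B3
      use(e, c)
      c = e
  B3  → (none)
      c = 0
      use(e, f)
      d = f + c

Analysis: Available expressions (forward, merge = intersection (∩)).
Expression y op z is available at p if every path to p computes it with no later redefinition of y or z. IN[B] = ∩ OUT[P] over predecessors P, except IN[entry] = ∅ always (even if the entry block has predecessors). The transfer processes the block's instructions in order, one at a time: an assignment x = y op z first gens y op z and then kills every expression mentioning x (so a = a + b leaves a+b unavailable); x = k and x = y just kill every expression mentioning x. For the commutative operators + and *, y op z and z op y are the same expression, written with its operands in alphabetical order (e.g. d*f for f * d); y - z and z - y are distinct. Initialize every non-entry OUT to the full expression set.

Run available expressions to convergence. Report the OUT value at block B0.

Fixpoint table:
  B0: | IN={} | OUT={b-f}
  B1: | IN={} | OUT={}
  B2: | IN={} | OUT={}
  B3: | IN={} | OUT={c+f}

Merge at B0 (entry node, so the boundary value {} is joined with the incoming edge(s)): IN[B0] = {} ∩ OUT[B1] = {}
Applying B0's transfer function to that IN value gives OUT[B0] (row B0 above).

Answer: {b-f}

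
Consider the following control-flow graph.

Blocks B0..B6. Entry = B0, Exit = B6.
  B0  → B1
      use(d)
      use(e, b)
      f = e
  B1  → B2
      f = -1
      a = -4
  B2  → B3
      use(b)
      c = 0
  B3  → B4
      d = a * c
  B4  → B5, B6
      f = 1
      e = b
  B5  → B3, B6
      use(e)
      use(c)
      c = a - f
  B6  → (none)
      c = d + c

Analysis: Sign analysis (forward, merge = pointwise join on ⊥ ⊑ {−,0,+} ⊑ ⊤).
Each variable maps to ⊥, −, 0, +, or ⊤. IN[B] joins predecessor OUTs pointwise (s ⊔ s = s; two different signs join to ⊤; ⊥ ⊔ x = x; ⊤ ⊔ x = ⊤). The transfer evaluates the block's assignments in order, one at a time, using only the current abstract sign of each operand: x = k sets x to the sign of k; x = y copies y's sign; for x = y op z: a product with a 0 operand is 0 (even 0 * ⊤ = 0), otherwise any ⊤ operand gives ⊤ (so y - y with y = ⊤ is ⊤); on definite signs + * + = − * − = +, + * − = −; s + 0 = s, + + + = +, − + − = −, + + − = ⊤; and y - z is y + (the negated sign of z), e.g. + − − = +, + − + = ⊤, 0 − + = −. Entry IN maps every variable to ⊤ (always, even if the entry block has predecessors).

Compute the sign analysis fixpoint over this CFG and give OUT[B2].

Answer: {a: -, b: ⊤, c: 0, d: ⊤, e: ⊤, f: -}

Working:
Fixpoint table:
  B0:   IN=(all ⊤)   OUT=(all ⊤)
  B1:   IN=(all ⊤)   OUT={a:-, f:-; rest ⊤}
  B2:   IN={a:-, f:-; rest ⊤}   OUT={a:-, c:0, f:-; rest ⊤}
  B3:   IN={a:-; rest ⊤}   OUT={a:-; rest ⊤}
  B4:   IN={a:-; rest ⊤}   OUT={a:-, f:+; rest ⊤}
  B5:   IN={a:-, f:+; rest ⊤}   OUT={a:-, c:-, f:+; rest ⊤}
  B6:   IN={a:-, f:+; rest ⊤}   OUT={a:-, f:+; rest ⊤}

Merge at B2: IN[B2] = OUT[B1] = {a: -, b: ⊤, c: ⊤, d: ⊤, e: ⊤, f: -}
Applying B2's transfer function to that IN value gives OUT[B2] (row B2 above).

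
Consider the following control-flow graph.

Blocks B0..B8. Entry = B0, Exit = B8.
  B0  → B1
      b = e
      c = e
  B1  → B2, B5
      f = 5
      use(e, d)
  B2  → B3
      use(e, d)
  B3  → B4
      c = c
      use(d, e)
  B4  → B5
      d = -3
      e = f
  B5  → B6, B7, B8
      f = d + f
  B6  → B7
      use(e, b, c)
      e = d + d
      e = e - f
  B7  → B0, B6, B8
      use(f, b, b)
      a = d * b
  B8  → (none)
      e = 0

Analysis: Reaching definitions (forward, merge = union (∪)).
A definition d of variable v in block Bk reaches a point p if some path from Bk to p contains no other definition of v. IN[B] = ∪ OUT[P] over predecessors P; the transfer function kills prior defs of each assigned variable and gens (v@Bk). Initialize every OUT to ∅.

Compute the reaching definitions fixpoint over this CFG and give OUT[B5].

Answer: {a@B7, b@B0, c@B0, c@B3, d@B4, e@B4, e@B6, f@B5}

Derivation:
Per-block solution:
  B0: | IN={a@B7, b@B0, c@B0, c@B3, d@B4, e@B4, e@B6, f@B5} | OUT={a@B7, b@B0, c@B0, d@B4, e@B4, e@B6, f@B5}
  B1: | IN={a@B7, b@B0, c@B0, d@B4, e@B4, e@B6, f@B5} | OUT={a@B7, b@B0, c@B0, d@B4, e@B4, e@B6, f@B1}
  B2: | IN={a@B7, b@B0, c@B0, d@B4, e@B4, e@B6, f@B1} | OUT={a@B7, b@B0, c@B0, d@B4, e@B4, e@B6, f@B1}
  B3: | IN={a@B7, b@B0, c@B0, d@B4, e@B4, e@B6, f@B1} | OUT={a@B7, b@B0, c@B3, d@B4, e@B4, e@B6, f@B1}
  B4: | IN={a@B7, b@B0, c@B3, d@B4, e@B4, e@B6, f@B1} | OUT={a@B7, b@B0, c@B3, d@B4, e@B4, f@B1}
  B5: | IN={a@B7, b@B0, c@B0, c@B3, d@B4, e@B4, e@B6, f@B1} | OUT={a@B7, b@B0, c@B0, c@B3, d@B4, e@B4, e@B6, f@B5}
  B6: | IN={a@B7, b@B0, c@B0, c@B3, d@B4, e@B4, e@B6, f@B5} | OUT={a@B7, b@B0, c@B0, c@B3, d@B4, e@B6, f@B5}
  B7: | IN={a@B7, b@B0, c@B0, c@B3, d@B4, e@B4, e@B6, f@B5} | OUT={a@B7, b@B0, c@B0, c@B3, d@B4, e@B4, e@B6, f@B5}
  B8: | IN={a@B7, b@B0, c@B0, c@B3, d@B4, e@B4, e@B6, f@B5} | OUT={a@B7, b@B0, c@B0, c@B3, d@B4, e@B8, f@B5}

Merge at B5: IN[B5] = OUT[B1] ⊔ OUT[B4] = {a@B7, b@B0, c@B0, c@B3, d@B4, e@B4, e@B6, f@B1}
Applying B5's transfer function to that IN value gives OUT[B5] (row B5 above).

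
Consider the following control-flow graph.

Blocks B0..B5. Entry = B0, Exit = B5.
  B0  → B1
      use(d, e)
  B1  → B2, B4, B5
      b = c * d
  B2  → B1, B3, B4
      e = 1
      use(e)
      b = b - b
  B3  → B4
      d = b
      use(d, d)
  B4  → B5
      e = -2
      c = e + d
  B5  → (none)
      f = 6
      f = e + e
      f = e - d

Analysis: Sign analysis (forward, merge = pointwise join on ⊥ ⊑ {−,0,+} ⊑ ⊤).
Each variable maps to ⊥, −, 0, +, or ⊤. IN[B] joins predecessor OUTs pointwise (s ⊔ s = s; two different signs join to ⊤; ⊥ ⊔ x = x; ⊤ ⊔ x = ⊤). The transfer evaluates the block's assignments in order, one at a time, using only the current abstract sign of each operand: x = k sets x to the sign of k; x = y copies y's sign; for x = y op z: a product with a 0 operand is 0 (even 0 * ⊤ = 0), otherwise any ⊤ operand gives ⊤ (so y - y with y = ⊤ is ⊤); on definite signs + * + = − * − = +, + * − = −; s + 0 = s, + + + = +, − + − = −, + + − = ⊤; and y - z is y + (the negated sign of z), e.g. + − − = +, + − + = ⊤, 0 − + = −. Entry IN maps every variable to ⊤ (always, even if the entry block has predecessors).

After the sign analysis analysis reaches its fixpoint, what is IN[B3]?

Fixpoint table:
  B0:  IN=(all ⊤)  OUT=(all ⊤)
  B1:  IN=(all ⊤)  OUT=(all ⊤)
  B2:  IN=(all ⊤)  OUT={e:+; rest ⊤}
  B3:  IN={e:+; rest ⊤}  OUT={e:+; rest ⊤}
  B4:  IN=(all ⊤)  OUT={e:-; rest ⊤}
  B5:  IN=(all ⊤)  OUT=(all ⊤)

Merge at B3: IN[B3] = OUT[B2] = {a: ⊤, b: ⊤, c: ⊤, d: ⊤, e: +, f: ⊤}

Answer: {a: ⊤, b: ⊤, c: ⊤, d: ⊤, e: +, f: ⊤}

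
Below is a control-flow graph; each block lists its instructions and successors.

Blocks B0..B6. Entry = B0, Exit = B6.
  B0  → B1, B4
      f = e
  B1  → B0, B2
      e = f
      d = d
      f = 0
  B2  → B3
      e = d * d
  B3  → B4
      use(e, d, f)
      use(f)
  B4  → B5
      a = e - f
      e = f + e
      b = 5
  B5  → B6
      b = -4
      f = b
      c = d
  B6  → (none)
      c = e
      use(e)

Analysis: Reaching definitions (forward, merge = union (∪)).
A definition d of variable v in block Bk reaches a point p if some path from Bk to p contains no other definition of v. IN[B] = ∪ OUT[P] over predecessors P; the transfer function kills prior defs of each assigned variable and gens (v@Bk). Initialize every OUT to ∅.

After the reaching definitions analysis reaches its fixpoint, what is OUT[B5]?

Answer: {a@B4, b@B5, c@B5, d@B1, e@B4, f@B5}

Working:
Converged values:
  B0:  IN={d@B1, e@B1, f@B1}  OUT={d@B1, e@B1, f@B0}
  B1:  IN={d@B1, e@B1, f@B0}  OUT={d@B1, e@B1, f@B1}
  B2:  IN={d@B1, e@B1, f@B1}  OUT={d@B1, e@B2, f@B1}
  B3:  IN={d@B1, e@B2, f@B1}  OUT={d@B1, e@B2, f@B1}
  B4:  IN={d@B1, e@B1, e@B2, f@B0, f@B1}  OUT={a@B4, b@B4, d@B1, e@B4, f@B0, f@B1}
  B5:  IN={a@B4, b@B4, d@B1, e@B4, f@B0, f@B1}  OUT={a@B4, b@B5, c@B5, d@B1, e@B4, f@B5}
  B6:  IN={a@B4, b@B5, c@B5, d@B1, e@B4, f@B5}  OUT={a@B4, b@B5, c@B6, d@B1, e@B4, f@B5}

Merge at B5: IN[B5] = OUT[B4] = {a@B4, b@B4, d@B1, e@B4, f@B0, f@B1}
Applying B5's transfer function to that IN value gives OUT[B5] (row B5 above).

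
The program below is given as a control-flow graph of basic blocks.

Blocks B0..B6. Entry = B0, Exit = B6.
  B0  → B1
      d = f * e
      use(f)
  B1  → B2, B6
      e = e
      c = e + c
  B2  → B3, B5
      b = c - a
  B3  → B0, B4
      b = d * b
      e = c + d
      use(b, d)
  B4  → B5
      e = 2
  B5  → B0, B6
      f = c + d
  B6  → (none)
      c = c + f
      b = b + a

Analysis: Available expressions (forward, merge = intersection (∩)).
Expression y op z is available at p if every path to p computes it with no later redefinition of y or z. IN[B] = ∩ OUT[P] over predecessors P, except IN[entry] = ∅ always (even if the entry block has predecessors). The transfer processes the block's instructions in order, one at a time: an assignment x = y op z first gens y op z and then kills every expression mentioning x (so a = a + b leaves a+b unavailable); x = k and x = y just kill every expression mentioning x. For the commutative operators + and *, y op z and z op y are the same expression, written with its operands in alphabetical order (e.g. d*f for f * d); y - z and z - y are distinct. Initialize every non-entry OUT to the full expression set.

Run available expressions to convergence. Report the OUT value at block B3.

Converged values:
  B0:  IN={}  OUT={e*f}
  B1:  IN={e*f}  OUT={}
  B2:  IN={}  OUT={c-a}
  B3:  IN={c-a}  OUT={c+d, c-a}
  B4:  IN={c+d, c-a}  OUT={c+d, c-a}
  B5:  IN={c-a}  OUT={c+d, c-a}
  B6:  IN={}  OUT={}

Merge at B3: IN[B3] = OUT[B2] = {c-a}
Applying B3's transfer function to that IN value gives OUT[B3] (row B3 above).

Answer: {c+d, c-a}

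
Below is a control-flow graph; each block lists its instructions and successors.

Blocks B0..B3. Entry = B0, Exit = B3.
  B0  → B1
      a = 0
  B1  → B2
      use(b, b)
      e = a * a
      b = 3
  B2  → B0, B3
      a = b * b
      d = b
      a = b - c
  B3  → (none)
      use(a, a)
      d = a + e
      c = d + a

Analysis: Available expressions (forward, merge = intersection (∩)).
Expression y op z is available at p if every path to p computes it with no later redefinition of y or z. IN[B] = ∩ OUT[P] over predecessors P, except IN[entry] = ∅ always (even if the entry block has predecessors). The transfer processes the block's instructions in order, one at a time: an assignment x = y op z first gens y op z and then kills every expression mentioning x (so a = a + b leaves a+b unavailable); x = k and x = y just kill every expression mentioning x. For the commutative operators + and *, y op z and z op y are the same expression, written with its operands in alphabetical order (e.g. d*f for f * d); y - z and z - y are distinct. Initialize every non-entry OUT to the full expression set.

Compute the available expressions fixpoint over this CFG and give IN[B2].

Answer: {a*a}

Working:
Fixpoint table:
  B0:   IN={}   OUT={}
  B1:   IN={}   OUT={a*a}
  B2:   IN={a*a}   OUT={b*b, b-c}
  B3:   IN={b*b, b-c}   OUT={a+d, a+e, b*b}

Merge at B2: IN[B2] = OUT[B1] = {a*a}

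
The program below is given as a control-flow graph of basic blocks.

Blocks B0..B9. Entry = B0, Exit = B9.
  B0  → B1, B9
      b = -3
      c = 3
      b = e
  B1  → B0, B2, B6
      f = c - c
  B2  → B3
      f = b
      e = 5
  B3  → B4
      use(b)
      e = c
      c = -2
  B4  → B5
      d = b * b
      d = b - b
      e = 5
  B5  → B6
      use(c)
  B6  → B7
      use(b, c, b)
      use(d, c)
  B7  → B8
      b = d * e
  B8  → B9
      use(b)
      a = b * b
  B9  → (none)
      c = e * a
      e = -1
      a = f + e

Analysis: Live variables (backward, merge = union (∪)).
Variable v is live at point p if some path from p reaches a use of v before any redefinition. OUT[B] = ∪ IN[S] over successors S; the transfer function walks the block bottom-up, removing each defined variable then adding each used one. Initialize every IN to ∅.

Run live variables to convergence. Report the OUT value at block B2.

Answer: {b, c, f}

Working:
Per-block solution:
  B0:   IN={a, d, e, f}   OUT={a, b, c, d, e, f}
  B1:   IN={a, b, c, d, e}   OUT={a, b, c, d, e, f}
  B2:   IN={b, c}   OUT={b, c, f}
  B3:   IN={b, c, f}   OUT={b, c, f}
  B4:   IN={b, c, f}   OUT={b, c, d, e, f}
  B5:   IN={b, c, d, e, f}   OUT={b, c, d, e, f}
  B6:   IN={b, c, d, e, f}   OUT={d, e, f}
  B7:   IN={d, e, f}   OUT={b, e, f}
  B8:   IN={b, e, f}   OUT={a, e, f}
  B9:   IN={a, e, f}   OUT={}

Merge at B2: OUT[B2] = IN[B3] = {b, c, f}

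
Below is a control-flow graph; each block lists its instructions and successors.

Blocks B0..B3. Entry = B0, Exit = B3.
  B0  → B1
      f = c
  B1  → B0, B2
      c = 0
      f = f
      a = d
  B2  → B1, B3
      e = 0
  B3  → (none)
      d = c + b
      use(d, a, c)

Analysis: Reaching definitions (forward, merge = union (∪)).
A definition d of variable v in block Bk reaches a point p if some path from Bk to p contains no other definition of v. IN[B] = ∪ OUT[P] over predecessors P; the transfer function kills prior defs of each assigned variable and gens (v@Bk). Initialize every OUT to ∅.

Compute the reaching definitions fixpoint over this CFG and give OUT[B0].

Per-block solution:
  B0:   IN={a@B1, c@B1, e@B2, f@B1}   OUT={a@B1, c@B1, e@B2, f@B0}
  B1:   IN={a@B1, c@B1, e@B2, f@B0, f@B1}   OUT={a@B1, c@B1, e@B2, f@B1}
  B2:   IN={a@B1, c@B1, e@B2, f@B1}   OUT={a@B1, c@B1, e@B2, f@B1}
  B3:   IN={a@B1, c@B1, e@B2, f@B1}   OUT={a@B1, c@B1, d@B3, e@B2, f@B1}

Merge at B0 (entry node, so the boundary value {} is joined with the incoming edge(s)): IN[B0] = {} ⊔ OUT[B1] = {a@B1, c@B1, e@B2, f@B1}
Applying B0's transfer function to that IN value gives OUT[B0] (row B0 above).

Answer: {a@B1, c@B1, e@B2, f@B0}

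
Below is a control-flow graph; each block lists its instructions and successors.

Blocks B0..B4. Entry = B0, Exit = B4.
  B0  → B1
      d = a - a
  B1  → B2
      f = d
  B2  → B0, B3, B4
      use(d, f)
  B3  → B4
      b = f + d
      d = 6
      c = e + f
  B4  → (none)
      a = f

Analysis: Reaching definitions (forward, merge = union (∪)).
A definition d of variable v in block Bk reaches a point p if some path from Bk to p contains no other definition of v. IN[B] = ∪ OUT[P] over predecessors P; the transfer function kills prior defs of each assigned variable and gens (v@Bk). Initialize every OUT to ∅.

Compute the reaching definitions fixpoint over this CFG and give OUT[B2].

Answer: {d@B0, f@B1}

Derivation:
Converged values:
  B0: | IN={d@B0, f@B1} | OUT={d@B0, f@B1}
  B1: | IN={d@B0, f@B1} | OUT={d@B0, f@B1}
  B2: | IN={d@B0, f@B1} | OUT={d@B0, f@B1}
  B3: | IN={d@B0, f@B1} | OUT={b@B3, c@B3, d@B3, f@B1}
  B4: | IN={b@B3, c@B3, d@B0, d@B3, f@B1} | OUT={a@B4, b@B3, c@B3, d@B0, d@B3, f@B1}

Merge at B2: IN[B2] = OUT[B1] = {d@B0, f@B1}
Applying B2's transfer function to that IN value gives OUT[B2] (row B2 above).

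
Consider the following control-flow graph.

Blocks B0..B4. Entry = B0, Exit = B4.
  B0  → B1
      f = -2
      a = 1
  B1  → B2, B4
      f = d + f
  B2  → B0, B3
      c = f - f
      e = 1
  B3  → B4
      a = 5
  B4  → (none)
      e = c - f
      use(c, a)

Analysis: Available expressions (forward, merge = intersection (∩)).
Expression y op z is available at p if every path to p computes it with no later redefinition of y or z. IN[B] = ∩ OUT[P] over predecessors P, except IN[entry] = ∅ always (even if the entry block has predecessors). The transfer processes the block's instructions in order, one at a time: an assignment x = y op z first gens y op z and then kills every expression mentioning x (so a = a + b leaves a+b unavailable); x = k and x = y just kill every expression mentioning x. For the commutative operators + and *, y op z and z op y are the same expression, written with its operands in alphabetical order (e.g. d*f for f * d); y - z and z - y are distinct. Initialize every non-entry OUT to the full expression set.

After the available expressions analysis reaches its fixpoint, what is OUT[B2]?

Converged values:
  B0:  IN={}  OUT={}
  B1:  IN={}  OUT={}
  B2:  IN={}  OUT={f-f}
  B3:  IN={f-f}  OUT={f-f}
  B4:  IN={}  OUT={c-f}

Merge at B2: IN[B2] = OUT[B1] = {}
Applying B2's transfer function to that IN value gives OUT[B2] (row B2 above).

Answer: {f-f}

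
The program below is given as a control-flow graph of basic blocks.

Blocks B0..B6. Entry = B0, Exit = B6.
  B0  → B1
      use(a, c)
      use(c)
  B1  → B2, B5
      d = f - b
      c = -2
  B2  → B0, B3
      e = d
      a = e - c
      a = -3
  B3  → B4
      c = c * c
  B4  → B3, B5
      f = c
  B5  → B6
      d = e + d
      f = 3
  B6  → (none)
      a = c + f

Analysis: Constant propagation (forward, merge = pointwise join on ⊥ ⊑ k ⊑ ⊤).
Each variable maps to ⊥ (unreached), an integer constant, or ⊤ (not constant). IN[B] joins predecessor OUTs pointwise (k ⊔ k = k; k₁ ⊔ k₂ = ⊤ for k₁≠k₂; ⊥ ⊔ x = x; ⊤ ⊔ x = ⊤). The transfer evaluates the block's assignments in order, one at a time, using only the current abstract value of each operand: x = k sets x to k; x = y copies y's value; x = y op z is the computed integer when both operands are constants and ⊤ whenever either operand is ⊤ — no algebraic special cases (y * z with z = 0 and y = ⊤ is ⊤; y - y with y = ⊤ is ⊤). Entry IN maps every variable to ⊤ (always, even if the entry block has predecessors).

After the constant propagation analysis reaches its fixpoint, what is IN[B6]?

Answer: {a: ⊤, b: ⊤, c: ⊤, d: ⊤, e: ⊤, f: 3}

Derivation:
Fixpoint table:
  B0:  IN=(all ⊤)  OUT=(all ⊤)
  B1:  IN=(all ⊤)  OUT={c:-2; rest ⊤}
  B2:  IN={c:-2; rest ⊤}  OUT={a:-3, c:-2; rest ⊤}
  B3:  IN={a:-3; rest ⊤}  OUT={a:-3; rest ⊤}
  B4:  IN={a:-3; rest ⊤}  OUT={a:-3; rest ⊤}
  B5:  IN=(all ⊤)  OUT={f:3; rest ⊤}
  B6:  IN={f:3; rest ⊤}  OUT={f:3; rest ⊤}

Merge at B6: IN[B6] = OUT[B5] = {a: ⊤, b: ⊤, c: ⊤, d: ⊤, e: ⊤, f: 3}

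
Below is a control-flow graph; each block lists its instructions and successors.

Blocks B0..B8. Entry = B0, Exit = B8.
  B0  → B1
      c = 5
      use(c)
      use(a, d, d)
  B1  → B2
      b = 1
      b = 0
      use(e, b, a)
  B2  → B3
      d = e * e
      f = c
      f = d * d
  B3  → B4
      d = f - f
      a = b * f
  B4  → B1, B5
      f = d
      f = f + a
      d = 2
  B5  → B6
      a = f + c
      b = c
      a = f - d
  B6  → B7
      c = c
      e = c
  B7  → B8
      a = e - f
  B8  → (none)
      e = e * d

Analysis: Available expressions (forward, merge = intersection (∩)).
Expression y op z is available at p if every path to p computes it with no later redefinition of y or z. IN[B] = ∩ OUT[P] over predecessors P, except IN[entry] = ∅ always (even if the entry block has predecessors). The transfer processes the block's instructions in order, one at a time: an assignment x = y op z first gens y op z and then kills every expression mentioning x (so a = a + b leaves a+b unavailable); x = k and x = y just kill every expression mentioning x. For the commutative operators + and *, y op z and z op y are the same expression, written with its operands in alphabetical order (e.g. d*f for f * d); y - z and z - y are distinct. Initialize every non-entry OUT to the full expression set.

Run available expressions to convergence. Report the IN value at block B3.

Converged values:
  B0:  IN={}  OUT={}
  B1:  IN={}  OUT={}
  B2:  IN={}  OUT={d*d, e*e}
  B3:  IN={d*d, e*e}  OUT={b*f, e*e, f-f}
  B4:  IN={b*f, e*e, f-f}  OUT={e*e}
  B5:  IN={e*e}  OUT={c+f, e*e, f-d}
  B6:  IN={c+f, e*e, f-d}  OUT={f-d}
  B7:  IN={f-d}  OUT={e-f, f-d}
  B8:  IN={e-f, f-d}  OUT={f-d}

Merge at B3: IN[B3] = OUT[B2] = {d*d, e*e}

Answer: {d*d, e*e}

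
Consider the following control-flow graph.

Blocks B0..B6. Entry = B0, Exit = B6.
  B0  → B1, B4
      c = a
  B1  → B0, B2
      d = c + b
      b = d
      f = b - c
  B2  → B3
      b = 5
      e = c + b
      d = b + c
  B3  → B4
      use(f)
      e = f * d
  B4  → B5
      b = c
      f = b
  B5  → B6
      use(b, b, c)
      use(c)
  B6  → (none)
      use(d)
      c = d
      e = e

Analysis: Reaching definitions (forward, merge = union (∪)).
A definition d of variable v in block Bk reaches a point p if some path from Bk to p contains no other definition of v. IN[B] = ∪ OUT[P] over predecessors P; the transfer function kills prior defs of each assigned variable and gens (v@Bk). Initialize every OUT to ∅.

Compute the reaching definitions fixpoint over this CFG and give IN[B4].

Fixpoint table:
  B0:   IN={b@B1, c@B0, d@B1, f@B1}   OUT={b@B1, c@B0, d@B1, f@B1}
  B1:   IN={b@B1, c@B0, d@B1, f@B1}   OUT={b@B1, c@B0, d@B1, f@B1}
  B2:   IN={b@B1, c@B0, d@B1, f@B1}   OUT={b@B2, c@B0, d@B2, e@B2, f@B1}
  B3:   IN={b@B2, c@B0, d@B2, e@B2, f@B1}   OUT={b@B2, c@B0, d@B2, e@B3, f@B1}
  B4:   IN={b@B1, b@B2, c@B0, d@B1, d@B2, e@B3, f@B1}   OUT={b@B4, c@B0, d@B1, d@B2, e@B3, f@B4}
  B5:   IN={b@B4, c@B0, d@B1, d@B2, e@B3, f@B4}   OUT={b@B4, c@B0, d@B1, d@B2, e@B3, f@B4}
  B6:   IN={b@B4, c@B0, d@B1, d@B2, e@B3, f@B4}   OUT={b@B4, c@B6, d@B1, d@B2, e@B6, f@B4}

Merge at B4: IN[B4] = OUT[B0] ⊔ OUT[B3] = {b@B1, b@B2, c@B0, d@B1, d@B2, e@B3, f@B1}

Answer: {b@B1, b@B2, c@B0, d@B1, d@B2, e@B3, f@B1}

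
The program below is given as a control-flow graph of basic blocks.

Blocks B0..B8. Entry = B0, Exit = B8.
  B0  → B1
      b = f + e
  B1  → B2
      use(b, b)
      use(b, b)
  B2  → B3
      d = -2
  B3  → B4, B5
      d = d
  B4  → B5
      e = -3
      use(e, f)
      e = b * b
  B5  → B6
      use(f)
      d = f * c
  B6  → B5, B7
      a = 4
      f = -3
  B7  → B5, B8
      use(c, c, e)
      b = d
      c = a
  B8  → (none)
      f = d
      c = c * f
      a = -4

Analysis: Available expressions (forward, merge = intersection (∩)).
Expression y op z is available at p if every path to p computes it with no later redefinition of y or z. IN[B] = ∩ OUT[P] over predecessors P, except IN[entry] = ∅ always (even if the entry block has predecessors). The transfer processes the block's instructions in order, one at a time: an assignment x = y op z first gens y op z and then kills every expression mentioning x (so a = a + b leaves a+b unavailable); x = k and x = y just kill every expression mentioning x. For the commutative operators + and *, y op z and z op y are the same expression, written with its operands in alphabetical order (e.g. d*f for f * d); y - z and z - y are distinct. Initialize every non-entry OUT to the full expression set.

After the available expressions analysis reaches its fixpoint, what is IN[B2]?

Converged values:
  B0:  IN={}  OUT={e+f}
  B1:  IN={e+f}  OUT={e+f}
  B2:  IN={e+f}  OUT={e+f}
  B3:  IN={e+f}  OUT={e+f}
  B4:  IN={e+f}  OUT={b*b}
  B5:  IN={}  OUT={c*f}
  B6:  IN={c*f}  OUT={}
  B7:  IN={}  OUT={}
  B8:  IN={}  OUT={}

Merge at B2: IN[B2] = OUT[B1] = {e+f}

Answer: {e+f}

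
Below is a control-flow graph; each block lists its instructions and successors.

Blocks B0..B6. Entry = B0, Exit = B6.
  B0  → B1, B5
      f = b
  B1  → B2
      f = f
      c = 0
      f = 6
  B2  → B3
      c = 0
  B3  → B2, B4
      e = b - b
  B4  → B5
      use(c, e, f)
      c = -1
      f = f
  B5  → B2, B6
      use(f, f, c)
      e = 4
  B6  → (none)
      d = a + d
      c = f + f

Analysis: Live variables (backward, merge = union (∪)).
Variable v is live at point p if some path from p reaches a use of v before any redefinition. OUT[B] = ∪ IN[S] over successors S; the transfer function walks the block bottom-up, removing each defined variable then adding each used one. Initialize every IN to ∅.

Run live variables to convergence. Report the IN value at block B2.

Per-block solution:
  B0: | IN={a, b, c, d} | OUT={a, b, c, d, f}
  B1: | IN={a, b, d, f} | OUT={a, b, d, f}
  B2: | IN={a, b, d, f} | OUT={a, b, c, d, f}
  B3: | IN={a, b, c, d, f} | OUT={a, b, c, d, e, f}
  B4: | IN={a, b, c, d, e, f} | OUT={a, b, c, d, f}
  B5: | IN={a, b, c, d, f} | OUT={a, b, d, f}
  B6: | IN={a, d, f} | OUT={}

Merge at B2: OUT[B2] = IN[B3] = {a, b, c, d, f}
Applying B2's transfer function to that OUT value gives IN[B2] (row B2 above).

Answer: {a, b, d, f}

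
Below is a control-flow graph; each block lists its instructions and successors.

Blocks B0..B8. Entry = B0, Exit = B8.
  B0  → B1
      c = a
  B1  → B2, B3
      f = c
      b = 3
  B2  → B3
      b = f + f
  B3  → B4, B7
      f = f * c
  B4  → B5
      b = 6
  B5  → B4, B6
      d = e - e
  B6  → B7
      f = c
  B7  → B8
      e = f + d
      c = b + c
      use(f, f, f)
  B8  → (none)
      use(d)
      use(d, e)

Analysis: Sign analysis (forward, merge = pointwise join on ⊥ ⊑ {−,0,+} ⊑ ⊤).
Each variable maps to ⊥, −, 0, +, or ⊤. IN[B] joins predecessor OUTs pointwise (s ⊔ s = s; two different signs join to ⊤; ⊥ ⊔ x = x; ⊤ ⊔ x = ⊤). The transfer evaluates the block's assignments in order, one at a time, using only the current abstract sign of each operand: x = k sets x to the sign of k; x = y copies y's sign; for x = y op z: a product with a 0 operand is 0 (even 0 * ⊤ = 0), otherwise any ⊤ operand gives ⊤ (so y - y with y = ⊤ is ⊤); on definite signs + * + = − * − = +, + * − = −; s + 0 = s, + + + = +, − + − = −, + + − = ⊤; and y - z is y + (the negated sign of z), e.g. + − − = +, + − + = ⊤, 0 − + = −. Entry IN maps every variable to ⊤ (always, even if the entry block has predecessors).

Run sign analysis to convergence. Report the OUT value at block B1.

Converged values:
  B0: | IN=(all ⊤) | OUT=(all ⊤)
  B1: | IN=(all ⊤) | OUT={b:+; rest ⊤}
  B2: | IN={b:+; rest ⊤} | OUT=(all ⊤)
  B3: | IN=(all ⊤) | OUT=(all ⊤)
  B4: | IN=(all ⊤) | OUT={b:+; rest ⊤}
  B5: | IN={b:+; rest ⊤} | OUT={b:+; rest ⊤}
  B6: | IN={b:+; rest ⊤} | OUT={b:+; rest ⊤}
  B7: | IN=(all ⊤) | OUT=(all ⊤)
  B8: | IN=(all ⊤) | OUT=(all ⊤)

Merge at B1: IN[B1] = OUT[B0] = {a: ⊤, b: ⊤, c: ⊤, d: ⊤, e: ⊤, f: ⊤}
Applying B1's transfer function to that IN value gives OUT[B1] (row B1 above).

Answer: {a: ⊤, b: +, c: ⊤, d: ⊤, e: ⊤, f: ⊤}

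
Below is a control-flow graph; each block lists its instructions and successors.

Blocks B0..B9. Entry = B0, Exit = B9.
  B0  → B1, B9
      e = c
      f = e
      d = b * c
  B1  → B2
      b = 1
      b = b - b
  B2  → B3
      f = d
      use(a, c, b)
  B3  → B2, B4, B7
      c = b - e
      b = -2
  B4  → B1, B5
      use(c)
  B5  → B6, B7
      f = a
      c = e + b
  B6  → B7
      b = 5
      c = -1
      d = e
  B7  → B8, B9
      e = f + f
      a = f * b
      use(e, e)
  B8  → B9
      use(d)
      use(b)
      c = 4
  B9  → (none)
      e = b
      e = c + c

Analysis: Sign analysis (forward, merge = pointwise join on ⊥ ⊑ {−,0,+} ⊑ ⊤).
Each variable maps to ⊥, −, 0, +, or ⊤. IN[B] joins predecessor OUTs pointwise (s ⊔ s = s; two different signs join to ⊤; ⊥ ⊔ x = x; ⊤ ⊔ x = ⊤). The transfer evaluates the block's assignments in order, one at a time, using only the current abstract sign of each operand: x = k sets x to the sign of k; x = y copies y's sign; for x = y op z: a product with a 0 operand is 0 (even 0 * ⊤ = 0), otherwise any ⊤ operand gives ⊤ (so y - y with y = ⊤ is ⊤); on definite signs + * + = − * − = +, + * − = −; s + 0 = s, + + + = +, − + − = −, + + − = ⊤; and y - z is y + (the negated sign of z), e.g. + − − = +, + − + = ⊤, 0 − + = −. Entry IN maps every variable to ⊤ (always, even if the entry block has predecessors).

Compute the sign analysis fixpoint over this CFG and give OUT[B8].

Answer: {a: ⊤, b: ⊤, c: +, d: ⊤, e: ⊤, f: ⊤}

Derivation:
Fixpoint table:
  B0:   IN=(all ⊤)   OUT=(all ⊤)
  B1:   IN=(all ⊤)   OUT=(all ⊤)
  B2:   IN=(all ⊤)   OUT=(all ⊤)
  B3:   IN=(all ⊤)   OUT={b:-; rest ⊤}
  B4:   IN={b:-; rest ⊤}   OUT={b:-; rest ⊤}
  B5:   IN={b:-; rest ⊤}   OUT={b:-; rest ⊤}
  B6:   IN={b:-; rest ⊤}   OUT={b:+, c:-; rest ⊤}
  B7:   IN=(all ⊤)   OUT=(all ⊤)
  B8:   IN=(all ⊤)   OUT={c:+; rest ⊤}
  B9:   IN=(all ⊤)   OUT=(all ⊤)

Merge at B8: IN[B8] = OUT[B7] = {a: ⊤, b: ⊤, c: ⊤, d: ⊤, e: ⊤, f: ⊤}
Applying B8's transfer function to that IN value gives OUT[B8] (row B8 above).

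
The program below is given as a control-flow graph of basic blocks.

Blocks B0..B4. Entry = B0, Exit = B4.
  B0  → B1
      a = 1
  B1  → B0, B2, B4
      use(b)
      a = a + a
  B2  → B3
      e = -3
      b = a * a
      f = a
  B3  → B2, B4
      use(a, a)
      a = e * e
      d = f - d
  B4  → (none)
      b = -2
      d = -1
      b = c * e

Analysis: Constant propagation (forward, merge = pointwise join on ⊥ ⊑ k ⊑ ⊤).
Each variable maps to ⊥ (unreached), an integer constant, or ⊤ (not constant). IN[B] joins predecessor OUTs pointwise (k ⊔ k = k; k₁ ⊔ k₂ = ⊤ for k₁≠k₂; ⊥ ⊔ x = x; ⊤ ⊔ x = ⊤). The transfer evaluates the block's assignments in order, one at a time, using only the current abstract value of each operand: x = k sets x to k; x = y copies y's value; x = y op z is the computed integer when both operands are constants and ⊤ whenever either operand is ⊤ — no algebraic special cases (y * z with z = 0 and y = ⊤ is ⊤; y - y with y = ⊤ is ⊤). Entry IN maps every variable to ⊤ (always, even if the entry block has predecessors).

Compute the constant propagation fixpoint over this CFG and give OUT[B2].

Answer: {a: ⊤, b: ⊤, c: ⊤, d: ⊤, e: -3, f: ⊤}

Trace:
Per-block solution:
  B0:   IN=(all ⊤)   OUT={a:1; rest ⊤}
  B1:   IN={a:1; rest ⊤}   OUT={a:2; rest ⊤}
  B2:   IN=(all ⊤)   OUT={e:-3; rest ⊤}
  B3:   IN={e:-3; rest ⊤}   OUT={a:9, e:-3; rest ⊤}
  B4:   IN=(all ⊤)   OUT={d:-1; rest ⊤}

Merge at B2: IN[B2] = OUT[B1] ⊔ OUT[B3] = {a: ⊤, b: ⊤, c: ⊤, d: ⊤, e: ⊤, f: ⊤}
Applying B2's transfer function to that IN value gives OUT[B2] (row B2 above).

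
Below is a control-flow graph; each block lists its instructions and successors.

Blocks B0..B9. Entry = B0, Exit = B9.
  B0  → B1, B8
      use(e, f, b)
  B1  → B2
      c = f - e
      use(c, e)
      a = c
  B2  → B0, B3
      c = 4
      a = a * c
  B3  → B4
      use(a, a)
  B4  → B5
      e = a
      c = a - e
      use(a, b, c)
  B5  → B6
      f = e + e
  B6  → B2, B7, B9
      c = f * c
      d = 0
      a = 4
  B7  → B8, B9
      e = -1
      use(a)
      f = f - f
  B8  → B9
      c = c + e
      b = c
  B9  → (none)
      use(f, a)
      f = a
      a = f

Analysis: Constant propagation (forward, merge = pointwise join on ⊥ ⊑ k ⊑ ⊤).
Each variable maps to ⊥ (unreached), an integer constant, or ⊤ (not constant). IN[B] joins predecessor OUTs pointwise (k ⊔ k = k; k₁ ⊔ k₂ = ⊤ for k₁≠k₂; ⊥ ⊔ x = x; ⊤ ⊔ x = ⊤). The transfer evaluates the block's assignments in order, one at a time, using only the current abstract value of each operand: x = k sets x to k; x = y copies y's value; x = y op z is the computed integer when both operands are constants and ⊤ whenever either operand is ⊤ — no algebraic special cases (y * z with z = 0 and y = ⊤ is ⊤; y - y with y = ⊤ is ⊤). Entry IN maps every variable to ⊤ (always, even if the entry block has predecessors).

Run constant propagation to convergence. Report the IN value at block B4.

Answer: {a: ⊤, b: ⊤, c: 4, d: ⊤, e: ⊤, f: ⊤}

Working:
Fixpoint table:
  B0:  IN=(all ⊤)  OUT=(all ⊤)
  B1:  IN=(all ⊤)  OUT=(all ⊤)
  B2:  IN=(all ⊤)  OUT={c:4; rest ⊤}
  B3:  IN={c:4; rest ⊤}  OUT={c:4; rest ⊤}
  B4:  IN={c:4; rest ⊤}  OUT=(all ⊤)
  B5:  IN=(all ⊤)  OUT=(all ⊤)
  B6:  IN=(all ⊤)  OUT={a:4, d:0; rest ⊤}
  B7:  IN={a:4, d:0; rest ⊤}  OUT={a:4, d:0, e:-1; rest ⊤}
  B8:  IN=(all ⊤)  OUT=(all ⊤)
  B9:  IN=(all ⊤)  OUT=(all ⊤)

Merge at B4: IN[B4] = OUT[B3] = {a: ⊤, b: ⊤, c: 4, d: ⊤, e: ⊤, f: ⊤}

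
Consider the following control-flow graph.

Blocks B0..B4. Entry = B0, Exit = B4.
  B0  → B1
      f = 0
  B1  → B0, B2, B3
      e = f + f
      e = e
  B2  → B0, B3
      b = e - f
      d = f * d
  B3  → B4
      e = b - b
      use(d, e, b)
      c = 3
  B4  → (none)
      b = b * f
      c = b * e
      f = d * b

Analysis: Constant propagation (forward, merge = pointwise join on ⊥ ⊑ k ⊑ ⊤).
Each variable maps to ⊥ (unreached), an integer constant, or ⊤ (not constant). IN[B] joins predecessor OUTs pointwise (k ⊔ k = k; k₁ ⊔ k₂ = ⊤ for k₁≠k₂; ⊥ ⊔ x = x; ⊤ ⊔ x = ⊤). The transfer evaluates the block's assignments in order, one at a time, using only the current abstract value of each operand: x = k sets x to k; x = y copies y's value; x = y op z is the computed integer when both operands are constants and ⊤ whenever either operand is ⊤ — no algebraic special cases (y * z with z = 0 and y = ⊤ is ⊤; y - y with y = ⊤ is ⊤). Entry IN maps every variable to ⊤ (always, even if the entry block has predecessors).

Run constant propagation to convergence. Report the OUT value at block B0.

Answer: {a: ⊤, b: ⊤, c: ⊤, d: ⊤, e: ⊤, f: 0}

Trace:
Converged values:
  B0:  IN=(all ⊤)  OUT={f:0; rest ⊤}
  B1:  IN={f:0; rest ⊤}  OUT={e:0, f:0; rest ⊤}
  B2:  IN={e:0, f:0; rest ⊤}  OUT={b:0, e:0, f:0; rest ⊤}
  B3:  IN={e:0, f:0; rest ⊤}  OUT={c:3, f:0; rest ⊤}
  B4:  IN={c:3, f:0; rest ⊤}  OUT=(all ⊤)

Merge at B0 (entry node, so the boundary value (all ⊤) is joined with the incoming edge(s)): IN[B0] = (all ⊤) ⊔ OUT[B1] ⊔ OUT[B2] = {a: ⊤, b: ⊤, c: ⊤, d: ⊤, e: ⊤, f: ⊤}
Applying B0's transfer function to that IN value gives OUT[B0] (row B0 above).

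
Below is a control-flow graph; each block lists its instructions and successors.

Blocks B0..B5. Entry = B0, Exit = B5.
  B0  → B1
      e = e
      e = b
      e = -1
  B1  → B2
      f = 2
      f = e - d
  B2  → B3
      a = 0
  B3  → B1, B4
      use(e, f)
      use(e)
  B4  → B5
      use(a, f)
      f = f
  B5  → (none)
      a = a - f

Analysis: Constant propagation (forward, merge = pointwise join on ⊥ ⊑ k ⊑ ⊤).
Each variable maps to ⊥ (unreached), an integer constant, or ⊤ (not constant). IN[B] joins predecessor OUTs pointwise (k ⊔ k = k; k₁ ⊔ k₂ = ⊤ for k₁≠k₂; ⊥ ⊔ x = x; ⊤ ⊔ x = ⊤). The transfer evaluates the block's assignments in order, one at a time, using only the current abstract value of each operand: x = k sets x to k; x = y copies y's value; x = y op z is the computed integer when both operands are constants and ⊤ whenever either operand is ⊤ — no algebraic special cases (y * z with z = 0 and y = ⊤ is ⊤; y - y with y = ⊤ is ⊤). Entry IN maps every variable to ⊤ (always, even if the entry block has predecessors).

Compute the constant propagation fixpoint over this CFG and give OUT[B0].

Fixpoint table:
  B0:   IN=(all ⊤)   OUT={e:-1; rest ⊤}
  B1:   IN={e:-1; rest ⊤}   OUT={e:-1; rest ⊤}
  B2:   IN={e:-1; rest ⊤}   OUT={a:0, e:-1; rest ⊤}
  B3:   IN={a:0, e:-1; rest ⊤}   OUT={a:0, e:-1; rest ⊤}
  B4:   IN={a:0, e:-1; rest ⊤}   OUT={a:0, e:-1; rest ⊤}
  B5:   IN={a:0, e:-1; rest ⊤}   OUT={e:-1; rest ⊤}

B0 is the boundary node: IN[B0] = {a: ⊤, b: ⊤, c: ⊤, d: ⊤, e: ⊤, f: ⊤}
Applying B0's transfer function to that IN value gives OUT[B0] (row B0 above).

Answer: {a: ⊤, b: ⊤, c: ⊤, d: ⊤, e: -1, f: ⊤}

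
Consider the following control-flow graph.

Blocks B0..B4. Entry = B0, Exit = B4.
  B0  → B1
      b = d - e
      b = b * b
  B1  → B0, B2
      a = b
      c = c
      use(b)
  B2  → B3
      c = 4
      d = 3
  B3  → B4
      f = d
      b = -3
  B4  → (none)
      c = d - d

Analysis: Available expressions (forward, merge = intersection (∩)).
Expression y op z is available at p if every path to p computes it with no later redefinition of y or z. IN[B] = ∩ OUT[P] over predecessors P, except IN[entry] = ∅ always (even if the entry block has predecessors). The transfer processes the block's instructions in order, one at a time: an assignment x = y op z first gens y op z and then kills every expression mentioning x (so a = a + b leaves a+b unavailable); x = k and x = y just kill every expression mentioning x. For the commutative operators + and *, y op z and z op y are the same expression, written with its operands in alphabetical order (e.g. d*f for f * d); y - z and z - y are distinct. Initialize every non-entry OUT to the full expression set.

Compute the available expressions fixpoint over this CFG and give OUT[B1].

Answer: {d-e}

Derivation:
Fixpoint table:
  B0:   IN={}   OUT={d-e}
  B1:   IN={d-e}   OUT={d-e}
  B2:   IN={d-e}   OUT={}
  B3:   IN={}   OUT={}
  B4:   IN={}   OUT={d-d}

Merge at B1: IN[B1] = OUT[B0] = {d-e}
Applying B1's transfer function to that IN value gives OUT[B1] (row B1 above).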